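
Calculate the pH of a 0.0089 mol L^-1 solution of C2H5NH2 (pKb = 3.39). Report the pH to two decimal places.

C2H5NH2 + H2O ⇌ C2H5NH3+ + OH-
Kb = 10^(−3.39) = 4.07 × 10^-4
From the ICE table, Kb = x²/(0.0089 − x) = 4.07 × 10^-4.
The 5% rule fails; solving x² + Kb·x − Kb·C₀ = 0 exactly:
x = [−0.000407 + √(0.000407² + 1.45e-05)]/2 = 1.71 × 10^-3 M
pOH = −log(1.71 × 10^-3) = 2.77; pH = 14.00 − 2.77 = 11.23

pH = 11.23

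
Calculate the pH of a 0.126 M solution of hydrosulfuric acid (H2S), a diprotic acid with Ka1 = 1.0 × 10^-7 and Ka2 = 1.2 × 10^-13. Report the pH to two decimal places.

pH = 3.95

Since Ka1 ≫ Ka2, the first ionization dominates [H+].
Ka1 = x²/(0.126 − x) = 1.0 × 10^-7
x ≈ √(1.0 × 10^-7 × 0.126) = 1.12 × 10^-4 M
pH = −log(1.12 × 10^-4) = 3.95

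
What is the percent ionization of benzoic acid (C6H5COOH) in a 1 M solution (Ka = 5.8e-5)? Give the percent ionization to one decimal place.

0.8%

C6H5COOH ⇌ C6H5COO- + H+; let x = [H+] at equilibrium.
x ≈ √(Ka·C₀) = √(5.8 × 10^-5 × 1) = 7.62 × 10^-3 M
Fraction ionized = 7.62 × 10^-3 / 1 = 0.0076 → 0.8%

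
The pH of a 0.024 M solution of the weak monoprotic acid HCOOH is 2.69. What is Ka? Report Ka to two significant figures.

[H+] = 10^(-2.69) = 2.04 × 10^-3 M
At equilibrium [HA] = 0.024 − 2.04 × 10^-3 = 2.20 × 10^-2 M
Ka = [H+][A-]/[HA] = (2.04 × 10^-3)² / 2.20 × 10^-2 = 1.9 × 10^-4

Ka = 1.9 × 10^-4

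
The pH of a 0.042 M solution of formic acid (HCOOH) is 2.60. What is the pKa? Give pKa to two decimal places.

pKa = 3.80

[H+] = 10^(-2.60) = 2.51 × 10^-3 M
At equilibrium [HA] = 0.042 − 2.51 × 10^-3 = 3.95 × 10^-2 M
Ka = [H+][A-]/[HA] = (2.51 × 10^-3)² / 3.95 × 10^-2 = 1.59 × 10^-4
pKa = -log(1.59 × 10^-4) = 3.80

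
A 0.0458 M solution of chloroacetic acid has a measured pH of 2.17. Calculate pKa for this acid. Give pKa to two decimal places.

[H+] = 10^(-2.17) = 6.76 × 10^-3 M
At equilibrium [HA] = 0.0458 − 6.76 × 10^-3 = 3.90 × 10^-2 M
Ka = [H+][A-]/[HA] = (6.76 × 10^-3)² / 3.90 × 10^-2 = 1.17 × 10^-3
pKa = -log(1.17 × 10^-3) = 2.93

pKa = 2.93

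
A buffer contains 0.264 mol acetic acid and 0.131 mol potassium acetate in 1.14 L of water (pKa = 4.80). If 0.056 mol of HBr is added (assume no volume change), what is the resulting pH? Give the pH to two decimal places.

Added H+ converts CH3COO- to CH3COOH: CH3COOH → 0.32 mol, CH3COO- → 0.075 mol.
pH = pKa + log([A⁻]/[HA]) = 4.80 + log(0.075/0.32) = 4.80 -0.630

pH = 4.17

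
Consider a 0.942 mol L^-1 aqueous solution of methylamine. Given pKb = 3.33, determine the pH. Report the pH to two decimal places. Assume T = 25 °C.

CH3NH2 + H2O ⇌ CH3NH3+ + OH-
Kb = 10^(−3.33) = 4.68 × 10^-4
From the ICE table, Kb = [OH-]²/(0.942 − [OH-]) = 4.68 × 10^-4.
Assume [OH-] ≪ 0.942: [OH-] ≈ √(4.68 × 10^-4 × 0.942) = 2.10 × 10^-2 M
pOH = 1.68, so pH = 14.00 − pOH = 12.32

pH = 12.32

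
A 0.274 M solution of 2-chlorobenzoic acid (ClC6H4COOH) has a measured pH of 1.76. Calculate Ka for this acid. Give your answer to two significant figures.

[H+] = 10^(-1.76) = 1.74 × 10^-2 M
At equilibrium [HA] = 0.274 − 1.74 × 10^-2 = 2.57 × 10^-1 M
Ka = [H+][A-]/[HA] = (1.74 × 10^-2)² / 2.57 × 10^-1 = 1.2 × 10^-3

Ka = 1.2 × 10^-3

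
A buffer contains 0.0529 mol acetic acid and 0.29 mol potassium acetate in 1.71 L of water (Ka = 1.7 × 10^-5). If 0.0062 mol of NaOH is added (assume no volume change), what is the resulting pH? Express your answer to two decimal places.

After neutralization: n(CH3COOH) = 0.0467 mol, n(CH3COO-) = 0.296 mol.
pKa = −log(1.7 × 10^-5) = 4.770
pH = pKa + log([A⁻]/[HA]) = 4.770 + log(0.296/0.0467) = 4.770 +0.802

pH = 5.57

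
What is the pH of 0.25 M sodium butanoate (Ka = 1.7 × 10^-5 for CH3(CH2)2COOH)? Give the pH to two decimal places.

CH3(CH2)2COO- is the conjugate base of the weak acid CH3(CH2)2COOH.
Kb = Kw/Ka = 1.0×10^-14 / 1.7 × 10^-5 = 5.88 × 10^-10
Kb = x²/(0.25 − x) = 5.88 × 10^-10
Assume x ≪ 0.25: x ≈ √(5.88 × 10^-10 × 0.25) = 1.21 × 10^-5 M
Check: 0.0048% ionized — well under 5%, approximation valid.
pOH = 4.92, so pH = 14.00 − pOH = 9.08

pH = 9.08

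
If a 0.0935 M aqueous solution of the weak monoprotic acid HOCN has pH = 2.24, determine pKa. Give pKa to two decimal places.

pKa = 3.42

[H+] = 10^(-2.24) = 5.75 × 10^-3 M
At equilibrium [HA] = 0.0935 − 5.75 × 10^-3 = 8.77 × 10^-2 M
Ka = [H+][A-]/[HA] = (5.75 × 10^-3)² / 8.77 × 10^-2 = 3.77 × 10^-4
pKa = -log(3.77 × 10^-4) = 3.42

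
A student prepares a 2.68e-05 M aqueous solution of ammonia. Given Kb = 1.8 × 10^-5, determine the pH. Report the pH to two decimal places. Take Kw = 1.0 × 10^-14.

pH = 9.17

NH3 + H2O ⇌ NH4+ + OH-
Kb = [OH-]²/(2.68e-05 − [OH-]) = 1.8 × 10^-5
The 5% rule fails; solving [OH-]² + Kb·[OH-] − Kb·C₀ = 0 exactly:
[OH-] = [−1.8e-05 + √(1.8e-05² + 1.93e-09)]/2 = 1.47 × 10^-5 M
pOH = −log(1.47 × 10^-5) = 4.83; pH = 14.00 − 4.83 = 9.17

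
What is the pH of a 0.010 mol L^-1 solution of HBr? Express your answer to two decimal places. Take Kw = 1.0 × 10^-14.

pH = 2.00

HBr is a strong acid and dissociates completely, so [H+] = 0.010 M.
pH = -log(0.01) = 2.00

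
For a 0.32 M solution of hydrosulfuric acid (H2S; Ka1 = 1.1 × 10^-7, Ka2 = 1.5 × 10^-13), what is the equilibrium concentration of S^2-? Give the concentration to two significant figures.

1.5 × 10^-13 M

First ionization gives [H+] ≈ [HS-] = 1.88 × 10^-4 M.
Second step: Ka2 = [H+][S^2-]/[HS-] ≈ [S^2-] (since [H+] ≈ [HS-]).
So [S^2-] ≈ Ka2.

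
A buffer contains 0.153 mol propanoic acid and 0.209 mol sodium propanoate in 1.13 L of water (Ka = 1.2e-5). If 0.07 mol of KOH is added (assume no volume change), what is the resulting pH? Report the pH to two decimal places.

After neutralization: n(CH3CH2COOH) = 0.083 mol, n(CH3CH2COO-) = 0.279 mol.
pKa = −log(1.2 × 10^-5) = 4.921
Henderson–Hasselbalch with mole ratio 0.279/0.083: pH = 4.921 + (+0.527)

pH = 5.45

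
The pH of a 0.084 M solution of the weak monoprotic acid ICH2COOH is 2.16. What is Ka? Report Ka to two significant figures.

[H+] = 10^(-2.16) = 6.92 × 10^-3 M
At equilibrium [HA] = 0.084 − 6.92 × 10^-3 = 7.71 × 10^-2 M
Ka = [H+][A-]/[HA] = (6.92 × 10^-3)² / 7.71 × 10^-2 = 6.2 × 10^-4

Ka = 6.2 × 10^-4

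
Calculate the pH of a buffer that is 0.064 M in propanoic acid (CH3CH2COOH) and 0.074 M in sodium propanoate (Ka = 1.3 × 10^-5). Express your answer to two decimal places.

pH = 4.95

pKa = −log(1.3 × 10^-5) = 4.886
Henderson–Hasselbalch: pH = pKa + log([CH3CH2COO-]/[CH3CH2COOH]) = 4.886 + log(0.074/0.064)
pH = 4.886 + (+0.063) = 4.95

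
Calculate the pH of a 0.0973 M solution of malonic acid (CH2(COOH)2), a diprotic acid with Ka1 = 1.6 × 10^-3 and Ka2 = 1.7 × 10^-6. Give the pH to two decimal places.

Since Ka1 ≫ Ka2, the first ionization dominates [H+].
Ka1 = x²/(0.0973 − x) = 1.6 × 10^-3
Solving the quadratic: x = (−Ka1 + √(Ka1² + 4·Ka1·C₀))/2 = 1.17 × 10^-2 M
pH = −log(1.17 × 10^-2) = 1.93

pH = 1.93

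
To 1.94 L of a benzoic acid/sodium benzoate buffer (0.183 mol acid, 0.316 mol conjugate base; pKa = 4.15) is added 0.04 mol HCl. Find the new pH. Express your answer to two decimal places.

pH = 4.24

After neutralization: n(C6H5COOH) = 0.223 mol, n(C6H5COO-) = 0.276 mol.
pH = pKa + log(n_C6H5COO-/n_C6H5COOH) = 4.15 + log(0.276/0.223) = 4.15 + (+0.093)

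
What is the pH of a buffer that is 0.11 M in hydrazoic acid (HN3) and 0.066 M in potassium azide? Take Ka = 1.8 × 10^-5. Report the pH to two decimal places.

pH = 4.52

pKa = −log(1.8 × 10^-5) = 4.745
Using pH = pKa + log([base]/[acid]) with [base]/[acid] = 0.066/0.11:
pH = 4.745 + (-0.222) = 4.52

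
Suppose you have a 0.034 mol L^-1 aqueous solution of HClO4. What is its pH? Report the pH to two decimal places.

HClO4 is a strong acid and dissociates completely, so [H+] = 0.034 M.
pH = -log(0.034) = 1.47

pH = 1.47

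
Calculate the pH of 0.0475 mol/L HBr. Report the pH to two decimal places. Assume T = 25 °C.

pH = 1.32

HBr is a strong acid and dissociates completely, so [H+] = 0.0475 M.
pH = -log(0.0475) = 1.32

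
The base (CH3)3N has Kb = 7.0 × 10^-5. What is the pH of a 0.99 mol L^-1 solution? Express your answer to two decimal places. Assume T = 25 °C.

(CH3)3N + H2O ⇌ (CH3)3NH+ + OH-
Let x = [OH-] at equilibrium. Kb = x²/(0.99 − x).
Assume x ≪ 0.99: x ≈ √(7.0 × 10^-5 × 0.99) = 8.32 × 10^-3 M
Check: 0.84% ionized — well under 5%, approximation valid.
pOH = −log(8.32 × 10^-3) = 2.08; pH = 14.00 − 2.08 = 11.92

pH = 11.92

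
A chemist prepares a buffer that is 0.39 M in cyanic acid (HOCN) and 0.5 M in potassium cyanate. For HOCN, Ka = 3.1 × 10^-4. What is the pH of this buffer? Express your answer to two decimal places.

pH = 3.62

pKa = −log(3.1 × 10^-4) = 3.509
Henderson–Hasselbalch: pH = pKa + log([OCN-]/[HOCN]) = 3.509 + log(0.5/0.39)
pH = 3.509 + (+0.108) = 3.62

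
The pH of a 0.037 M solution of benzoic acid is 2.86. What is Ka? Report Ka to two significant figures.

Ka = 5.3 × 10^-5

[H+] = 10^(-2.86) = 1.38 × 10^-3 M
At equilibrium [HA] = 0.037 − 1.38 × 10^-3 = 3.56 × 10^-2 M
Ka = [H+][A-]/[HA] = (1.38 × 10^-3)² / 3.56 × 10^-2 = 5.3 × 10^-5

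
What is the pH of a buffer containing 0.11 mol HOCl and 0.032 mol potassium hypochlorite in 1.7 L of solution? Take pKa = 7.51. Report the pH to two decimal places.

Using pH = pKa + log([base]/[acid]) with [base]/[acid] = 0.032/0.11:
pH = 7.51 + (-0.536) = 6.97

pH = 6.97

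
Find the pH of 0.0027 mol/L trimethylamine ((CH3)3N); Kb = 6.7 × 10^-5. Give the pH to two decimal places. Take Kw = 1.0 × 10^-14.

pH = 10.59

(CH3)3N + H2O ⇌ (CH3)3NH+ + OH-
Let x = [OH-] at equilibrium. Kb = x²/(0.0027 − x).
Here C₀/Kb ≈ 40.3, so the small-x approximation fails. Use the quadratic:
x = (−Kb + √(Kb² + 4·Kb·C₀))/2 = 3.93 × 10^-4 M
pOH = −log(3.93 × 10^-4) = 3.41; pH = 14.00 − 3.41 = 10.59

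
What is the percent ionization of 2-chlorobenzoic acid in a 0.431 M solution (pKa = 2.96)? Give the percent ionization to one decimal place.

ClC6H4COOH ⇌ ClC6H4COO- + H+; let x = [H+] at equilibrium.
Ka = 10^(−2.96) = 1.10 × 10^-3
Solve x² + 0.0011x − 0.000474 = 0 → x = 2.12 × 10^-2 M
Fraction ionized = 2.12 × 10^-2 / 0.431 = 0.0492 → 4.9%

4.9%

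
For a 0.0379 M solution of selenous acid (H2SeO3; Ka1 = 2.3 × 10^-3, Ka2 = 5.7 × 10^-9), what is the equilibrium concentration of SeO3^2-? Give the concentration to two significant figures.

5.7 × 10^-9 M

First ionization gives [H+] ≈ [HSeO3-] = 8.26 × 10^-3 M.
Second step: Ka2 = [H+][SeO3^2-]/[HSeO3-] ≈ [SeO3^2-] (since [H+] ≈ [HSeO3-]).
So [SeO3^2-] ≈ Ka2.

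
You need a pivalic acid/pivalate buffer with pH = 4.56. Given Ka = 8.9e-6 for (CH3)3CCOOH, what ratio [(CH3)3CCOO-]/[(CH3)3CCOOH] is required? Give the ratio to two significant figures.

ratio = 0.32

pKa = -log(8.9 × 10^-6) = 5.051
pH = pKa + log(r) ⇒ log(r) = 4.56 − 5.051 = -0.491
r = [(CH3)3CCOO-]/[(CH3)3CCOOH] = 10^(-0.491) = 0.323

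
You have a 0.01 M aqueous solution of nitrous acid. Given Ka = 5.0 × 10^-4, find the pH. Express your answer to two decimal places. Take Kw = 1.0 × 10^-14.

pH = 2.70

HNO2 ⇌ NO2- + H+
Ka = [H+]²/(0.01 − [H+]) = 5.0 × 10^-4
The 5% rule fails; solving [H+]² + Ka·[H+] − Ka·C₀ = 0 exactly:
[H+] = [−0.0005 + √(0.0005² + 2e-05)]/2 = 2.00 × 10^-3 M
pH = −log(2.00 × 10^-3) = 2.70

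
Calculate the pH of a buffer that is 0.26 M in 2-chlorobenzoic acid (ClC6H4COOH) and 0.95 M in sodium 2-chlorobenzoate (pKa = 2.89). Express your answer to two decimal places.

pH = pKa + log([A⁻]/[HA]) = 2.89 + log(0.95/0.26)
pH = 2.89 + (+0.563) = 3.45

pH = 3.45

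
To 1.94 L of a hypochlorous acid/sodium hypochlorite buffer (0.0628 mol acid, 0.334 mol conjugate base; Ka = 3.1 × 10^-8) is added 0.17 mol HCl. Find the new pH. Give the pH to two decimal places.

After neutralization: n(HOCl) = 0.233 mol, n(OCl-) = 0.164 mol.
pKa = −log(3.1 × 10^-8) = 7.509
pH = pKa + log(n_OCl-/n_HOCl) = 7.509 + log(0.164/0.233) = 7.509 + (-0.153)

pH = 7.36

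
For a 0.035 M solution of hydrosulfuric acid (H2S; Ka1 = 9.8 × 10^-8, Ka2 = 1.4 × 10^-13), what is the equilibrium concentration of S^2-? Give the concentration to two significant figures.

1.4 × 10^-13 M

First ionization gives [H+] ≈ [HS-] = 5.86 × 10^-5 M.
Second step: Ka2 = [H+][S^2-]/[HS-] ≈ [S^2-] (since [H+] ≈ [HS-]).
So [S^2-] ≈ Ka2.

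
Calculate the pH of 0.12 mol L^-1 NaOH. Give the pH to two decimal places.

pH = 13.08

NaOH is a strong base; [OH-] = 0.12 M.
pOH = -log(0.12) = 0.92
pH = 14.00 - 0.92 = 13.08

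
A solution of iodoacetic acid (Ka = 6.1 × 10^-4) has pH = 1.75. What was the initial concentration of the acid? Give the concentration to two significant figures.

C₀ = 5.4 × 10^-1 M

[H+] = 10^(-1.75) = 1.78 × 10^-2 M = x
Ka = x²/(C₀ − x) ⇒ C₀ = x + x²/Ka
C₀ = 1.78 × 10^-2 + (1.78 × 10^-2)²/(6.1 × 10^-4) = 5.37 × 10^-1 M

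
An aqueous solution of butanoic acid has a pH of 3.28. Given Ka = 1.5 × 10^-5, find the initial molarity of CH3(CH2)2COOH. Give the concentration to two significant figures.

[H+] = 10^(-3.28) = 5.25 × 10^-4 M = x
Ka = x²/(C₀ − x) ⇒ C₀ = x + x²/Ka
C₀ = 5.25 × 10^-4 + (5.25 × 10^-4)²/(1.5 × 10^-5) = 1.89 × 10^-2 M

C₀ = 1.9 × 10^-2 M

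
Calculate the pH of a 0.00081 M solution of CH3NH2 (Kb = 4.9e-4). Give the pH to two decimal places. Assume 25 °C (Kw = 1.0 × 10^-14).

CH3NH2 + H2O ⇌ CH3NH3+ + OH-
Kb = x²/(0.00081 − x) = 4.9 × 10^-4
The 5% rule fails; solving x² + Kb·x − Kb·C₀ = 0 exactly:
x = (−Kb + √(Kb² + 4·Kb·C₀))/2 = 4.31 × 10^-4 M
pOH = −log(4.31 × 10^-4) = 3.37; pH = 14.00 − 3.37 = 10.63

pH = 10.63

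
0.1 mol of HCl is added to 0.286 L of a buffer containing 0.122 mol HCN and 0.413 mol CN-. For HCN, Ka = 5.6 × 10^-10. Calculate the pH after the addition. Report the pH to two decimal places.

pH = 9.40

Added H+ converts CN- to HCN: HCN → 0.222 mol, CN- → 0.313 mol.
pKa = −log(5.6 × 10^-10) = 9.252
pH = pKa + log(n_CN-/n_HCN) = 9.252 + log(0.313/0.222) = 9.252 + (+0.149)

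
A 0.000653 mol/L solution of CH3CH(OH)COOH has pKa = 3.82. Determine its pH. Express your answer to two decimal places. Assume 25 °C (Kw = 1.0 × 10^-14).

pH = 3.61

CH3CH(OH)COOH ⇌ CH3CH(OH)COO- + H+
Ka = 10^(−3.82) = 1.51 × 10^-4
Ka = [H+]²/(0.000653 − [H+]) = 1.51 × 10^-4
Here C₀/Ka ≈ 4.32, so the small-[H+] approximation fails. Use the quadratic:
[H+] = [−0.000151 + √(0.000151² + 3.94e-07)]/2 = 2.47 × 10^-4 M
pH = −log(2.47 × 10^-4) = 3.61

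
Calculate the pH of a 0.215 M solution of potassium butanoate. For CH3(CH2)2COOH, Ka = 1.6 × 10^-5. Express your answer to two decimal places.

pH = 9.06

CH3(CH2)2COO- is the conjugate base of the weak acid CH3(CH2)2COOH.
Kb = Kw/Ka = 1.0×10^-14 / 1.6 × 10^-5 = 6.25 × 10^-10
Kb = [OH-]²/(0.215 − [OH-]) = 6.25 × 10^-10
Assume [OH-] ≪ 0.215: [OH-] ≈ √(6.25 × 10^-10 × 0.215) = 1.16 × 10^-5 M
pOH = −log(1.16 × 10^-5) = 4.94; pH = 14.00 − 4.94 = 9.06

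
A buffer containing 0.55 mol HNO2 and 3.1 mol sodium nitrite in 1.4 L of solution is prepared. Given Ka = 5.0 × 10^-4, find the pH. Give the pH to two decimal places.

pKa = −log(5.0 × 10^-4) = 3.301
Using pH = pKa + log([base]/[acid]) with [base]/[acid] = 3.1/0.55:
pH = 3.301 + (+0.751) = 4.05

pH = 4.05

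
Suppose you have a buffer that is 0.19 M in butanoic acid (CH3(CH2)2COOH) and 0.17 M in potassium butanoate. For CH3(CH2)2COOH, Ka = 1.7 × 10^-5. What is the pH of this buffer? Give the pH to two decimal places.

pKa = −log(1.7 × 10^-5) = 4.770
Henderson–Hasselbalch: pH = pKa + log([CH3(CH2)2COO-]/[CH3(CH2)2COOH]) = 4.770 + log(0.17/0.19)
pH = 4.770 + (-0.048) = 4.72

pH = 4.72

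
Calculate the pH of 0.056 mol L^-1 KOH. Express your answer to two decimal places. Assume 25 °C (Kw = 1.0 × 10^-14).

KOH is a strong base; [OH-] = 0.056 M.
pOH = -log(0.056) = 1.25
pH = 14.00 - 1.25 = 12.75

pH = 12.75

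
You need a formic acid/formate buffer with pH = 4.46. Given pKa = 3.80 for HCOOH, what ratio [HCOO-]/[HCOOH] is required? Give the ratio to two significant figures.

ratio = 4.6

pH = pKa + log(r) ⇒ log(r) = 4.46 − 3.80 = +0.66
r = [HCOO-]/[HCOOH] = 10^(+0.66) = 4.57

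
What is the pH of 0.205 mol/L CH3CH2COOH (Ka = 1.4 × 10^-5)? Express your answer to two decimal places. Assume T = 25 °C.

pH = 2.77

CH3CH2COOH ⇌ CH3CH2COO- + H+
Ka = [H+]²/(0.205 − [H+]) = 1.4 × 10^-5
Assume [H+] ≪ 0.205: [H+] ≈ √(1.4 × 10^-5 × 0.205) = 1.69 × 10^-3 M
([H+]/C₀ = 0.83% < 5%, so the approximation holds.)
pH = −log[H+] = −log(1.69 × 10^-3) = 2.77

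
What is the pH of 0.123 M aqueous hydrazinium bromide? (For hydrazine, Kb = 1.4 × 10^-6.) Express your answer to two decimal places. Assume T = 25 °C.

pH = 4.53

N2H5+ is the conjugate acid of the weak base N2H4.
Ka = Kw/Kb = 1.0×10^-14 / 1.4 × 10^-6 = 7.14 × 10^-9
From the ICE table, Ka = [H+]²/(0.123 − [H+]) = 7.14 × 10^-9.
Assume [H+] ≪ 0.123: [H+] ≈ √(7.14 × 10^-9 × 0.123) = 2.96 × 10^-5 M
pH = −log(2.96 × 10^-5) = 4.53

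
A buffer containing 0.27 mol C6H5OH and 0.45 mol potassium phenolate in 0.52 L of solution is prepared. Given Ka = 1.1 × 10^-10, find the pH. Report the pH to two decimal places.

pKa = −log(1.1 × 10^-10) = 9.959
Henderson–Hasselbalch: pH = pKa + log([C6H5O-]/[C6H5OH]) = 9.959 + log(0.45/0.27)
pH = 9.959 + (+0.222) = 10.18

pH = 10.18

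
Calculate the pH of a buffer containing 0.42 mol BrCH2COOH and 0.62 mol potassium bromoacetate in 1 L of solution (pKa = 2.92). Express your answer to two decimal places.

pH = pKa + log([A⁻]/[HA]) = 2.92 + log(0.62/0.42)
pH = 2.92 + (+0.169) = 3.09

pH = 3.09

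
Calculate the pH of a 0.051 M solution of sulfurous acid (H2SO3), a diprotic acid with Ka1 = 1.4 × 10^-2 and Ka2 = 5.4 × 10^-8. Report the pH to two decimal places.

Ka1 ≫ Ka2, so treat the first dissociation as the only significant source of H+.
Ka1 = x²/(0.051 − x) = 1.4 × 10^-2
Solving the quadratic: x = (−Ka1 + √(Ka1² + 4·Ka1·C₀))/2 = 2.06 × 10^-2 M
pH = −log(2.06 × 10^-2) = 1.69

pH = 1.69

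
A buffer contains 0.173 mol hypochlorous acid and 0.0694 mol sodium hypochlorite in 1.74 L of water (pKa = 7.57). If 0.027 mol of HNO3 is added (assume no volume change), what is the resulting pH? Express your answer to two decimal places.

pH = 6.90

After neutralization: n(HOCl) = 0.2 mol, n(OCl-) = 0.0424 mol.
pH = pKa + log(n_OCl-/n_HOCl) = 7.57 + log(0.0424/0.2) = 7.57 + (-0.674)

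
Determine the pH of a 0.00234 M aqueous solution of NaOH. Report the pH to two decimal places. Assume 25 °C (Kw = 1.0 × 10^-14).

NaOH is a strong base; [OH-] = 0.00234 M.
pOH = -log(0.00234) = 2.63
pH = 14.00 - 2.63 = 11.37

pH = 11.37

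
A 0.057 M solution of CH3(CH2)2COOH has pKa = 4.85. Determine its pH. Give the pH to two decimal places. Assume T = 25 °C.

pH = 3.05

CH3(CH2)2COOH ⇌ CH3(CH2)2COO- + H+
Ka = 10^(−4.85) = 1.41 × 10^-5
From the ICE table, Ka = [H+]²/(0.057 − [H+]) = 1.41 × 10^-5.
Neglecting [H+] in the denominator: [H+] = √(1.41 × 10^-5 × 0.057) = 8.96 × 10^-4 M
Check: 1.6% ionized — well under 5%, approximation valid.
pH = −log[H+] = −log(8.96 × 10^-4) = 3.05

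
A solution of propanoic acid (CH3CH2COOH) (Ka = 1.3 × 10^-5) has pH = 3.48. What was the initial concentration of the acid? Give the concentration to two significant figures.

[H+] = 10^(-3.48) = 3.31 × 10^-4 M = x
Ka = x²/(C₀ − x) ⇒ C₀ = x + x²/Ka
C₀ = 3.31 × 10^-4 + (3.31 × 10^-4)²/(1.3 × 10^-5) = 8.76 × 10^-3 M

C₀ = 8.8 × 10^-3 M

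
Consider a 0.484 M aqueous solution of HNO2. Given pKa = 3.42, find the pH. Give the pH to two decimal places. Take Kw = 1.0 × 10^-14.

HNO2 ⇌ NO2- + H+
Ka = 10^(−3.42) = 3.80 × 10^-4
From the ICE table, Ka = [H+]²/(0.484 − [H+]) = 3.80 × 10^-4.
Since Ka ≪ C₀, [H+] ≈ √(Ka·C₀) = 1.36 × 10^-2 M.
pH = −log(1.36 × 10^-2) = 1.87

pH = 1.87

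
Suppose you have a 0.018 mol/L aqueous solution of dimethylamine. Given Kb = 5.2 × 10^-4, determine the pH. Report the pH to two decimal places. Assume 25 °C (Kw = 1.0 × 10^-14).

(CH3)2NH + H2O ⇌ (CH3)2NH2+ + OH-
Kb = [OH-]²/(0.018 − [OH-]) = 5.2 × 10^-4
Here C₀/Kb ≈ 34.6, so the small-[OH-] approximation fails. Use the quadratic:
[OH-] = (−Kb + √(Kb² + 4·Kb·C₀))/2 = 2.81 × 10^-3 M
pOH = −log(2.81 × 10^-3) = 2.55; pH = 14.00 − 2.55 = 11.45

pH = 11.45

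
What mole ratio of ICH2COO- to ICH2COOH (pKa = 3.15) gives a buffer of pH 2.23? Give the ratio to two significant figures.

ratio = 0.12

pH = pKa + log(r) ⇒ log(r) = 2.23 − 3.15 = -0.92
r = [ICH2COO-]/[ICH2COOH] = 10^(-0.92) = 0.12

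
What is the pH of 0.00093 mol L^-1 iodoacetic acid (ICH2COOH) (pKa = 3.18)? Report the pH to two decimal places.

ICH2COOH ⇌ ICH2COO- + H+
Ka = 10^(−3.18) = 6.61 × 10^-4
Ka = x²/(0.00093 − x) = 6.61 × 10^-4
The 5% rule fails; solving x² + Ka·x − Ka·C₀ = 0 exactly:
x = (−Ka + √(Ka² + 4·Ka·C₀))/2 = 5.20 × 10^-4 M
pH = −log[H+] = −log(5.20 × 10^-4) = 3.28

pH = 3.28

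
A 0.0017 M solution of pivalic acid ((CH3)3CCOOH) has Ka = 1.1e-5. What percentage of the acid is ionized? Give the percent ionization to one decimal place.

7.7%

(CH3)3CCOOH ⇌ (CH3)3CCOO- + H+; let x = [H+] at equilibrium.
Ka = x²/(C₀ − x); solving the quadratic gives x = 1.31 × 10^-4 M.
Fraction ionized = 1.31 × 10^-4 / 0.0017 = 0.0771 → 7.7%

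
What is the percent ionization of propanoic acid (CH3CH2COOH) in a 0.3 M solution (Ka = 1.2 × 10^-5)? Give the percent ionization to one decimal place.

0.6%

CH3CH2COOH ⇌ CH3CH2COO- + H+; let x = [H+] at equilibrium.
x ≈ √(Ka·C₀) = √(1.2 × 10^-5 × 0.3) = 1.90 × 10^-3 M
% ionization = x/C₀ × 100% = 1.90 × 10^-3/0.3 × 100% = 0.6%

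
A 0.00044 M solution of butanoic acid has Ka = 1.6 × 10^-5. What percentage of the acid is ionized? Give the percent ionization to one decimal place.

17.3%

CH3(CH2)2COOH ⇌ CH3(CH2)2COO- + H+; let x = [H+] at equilibrium.
Ka = x²/(C₀ − x); solving the quadratic gives x = 7.63 × 10^-5 M.
% ionization = x/C₀ × 100% = 7.63 × 10^-5/0.00044 × 100% = 17.3%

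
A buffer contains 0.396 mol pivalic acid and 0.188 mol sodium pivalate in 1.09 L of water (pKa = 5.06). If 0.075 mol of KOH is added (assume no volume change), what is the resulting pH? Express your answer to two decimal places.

After neutralization: n((CH3)3CCOOH) = 0.321 mol, n((CH3)3CCOO-) = 0.263 mol.
pH = pKa + log(n_(CH3)3CCOO-/n_(CH3)3CCOOH) = 5.06 + log(0.263/0.321) = 5.06 + (-0.087)

pH = 4.97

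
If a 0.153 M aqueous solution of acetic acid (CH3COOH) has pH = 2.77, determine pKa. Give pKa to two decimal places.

[H+] = 10^(-2.77) = 1.70 × 10^-3 M
At equilibrium [HA] = 0.153 − 1.70 × 10^-3 = 1.51 × 10^-1 M
Ka = [H+][A-]/[HA] = (1.70 × 10^-3)² / 1.51 × 10^-1 = 1.91 × 10^-5
pKa = -log(1.91 × 10^-5) = 4.72

pKa = 4.72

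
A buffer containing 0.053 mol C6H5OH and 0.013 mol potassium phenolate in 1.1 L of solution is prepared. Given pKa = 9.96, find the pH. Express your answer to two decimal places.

pH = 9.35

pH = pKa + log([A⁻]/[HA]) = 9.96 + log(0.013/0.053)
pH = 9.96 + (-0.610) = 9.35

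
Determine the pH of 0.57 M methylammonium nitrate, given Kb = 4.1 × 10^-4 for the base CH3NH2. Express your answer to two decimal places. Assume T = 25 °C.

CH3NH3+ is the conjugate acid of the weak base CH3NH2.
Ka = Kw/Kb = 1.0×10^-14 / 4.1 × 10^-4 = 2.44 × 10^-11
Ka = [H+]²/(0.57 − [H+]) = 2.44 × 10^-11
Since Ka ≪ C₀, [H+] ≈ √(Ka·C₀) = 3.73 × 10^-6 M.
([H+]/C₀ = 0.00065% < 5%, so the approximation holds.)
pH = −log(3.73 × 10^-6) = 5.43

pH = 5.43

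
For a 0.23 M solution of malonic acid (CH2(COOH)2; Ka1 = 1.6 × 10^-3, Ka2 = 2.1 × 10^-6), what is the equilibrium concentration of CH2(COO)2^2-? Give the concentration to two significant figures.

2.1 × 10^-6 M

First ionization gives [H+] ≈ [CH2(COOH)COO-] = 1.84 × 10^-2 M.
Second step: Ka2 = [H+][CH2(COO)2^2-]/[CH2(COOH)COO-] ≈ [CH2(COO)2^2-] (since [H+] ≈ [CH2(COOH)COO-]).
So [CH2(COO)2^2-] ≈ Ka2.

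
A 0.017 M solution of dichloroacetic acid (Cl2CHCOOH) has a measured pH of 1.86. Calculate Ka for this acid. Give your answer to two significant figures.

Ka = 6.0 × 10^-2

[H+] = 10^(-1.86) = 1.38 × 10^-2 M
At equilibrium [HA] = 0.017 − 1.38 × 10^-2 = 3.20 × 10^-3 M
Ka = [H+][A-]/[HA] = (1.38 × 10^-2)² / 3.20 × 10^-3 = 6.0 × 10^-2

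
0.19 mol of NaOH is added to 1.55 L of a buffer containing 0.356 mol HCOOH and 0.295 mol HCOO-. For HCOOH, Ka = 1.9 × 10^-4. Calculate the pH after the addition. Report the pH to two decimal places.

pH = 4.19

After neutralization: n(HCOOH) = 0.166 mol, n(HCOO-) = 0.485 mol.
pKa = −log(1.9 × 10^-4) = 3.721
pH = pKa + log(n_HCOO-/n_HCOOH) = 3.721 + log(0.485/0.166) = 3.721 + (+0.466)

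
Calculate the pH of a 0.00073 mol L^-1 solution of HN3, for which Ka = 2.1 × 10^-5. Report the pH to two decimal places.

HN3 ⇌ N3- + H+
From the ICE table, Ka = x²/(0.00073 − x) = 2.1 × 10^-5.
Here C₀/Ka ≈ 34.8, so the small-x approximation fails. Use the quadratic:
x = [−2.1e-05 + √(2.1e-05² + 6.13e-08)]/2 = 1.14 × 10^-4 M
pH = −log[H+] = −log(1.14 × 10^-4) = 3.94

pH = 3.94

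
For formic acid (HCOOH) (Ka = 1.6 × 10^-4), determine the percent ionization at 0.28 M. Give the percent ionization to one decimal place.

HCOOH ⇌ HCOO- + H+; let x = [H+] at equilibrium.
x ≈ √(Ka·C₀) = √(1.6 × 10^-4 × 0.28) = 6.69 × 10^-3 M
% ionization = x/C₀ × 100% = 6.69 × 10^-3/0.28 × 100% = 2.4%

2.4%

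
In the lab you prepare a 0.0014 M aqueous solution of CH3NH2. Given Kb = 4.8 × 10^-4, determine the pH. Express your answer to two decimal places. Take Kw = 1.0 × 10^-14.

CH3NH2 + H2O ⇌ CH3NH3+ + OH-
Let x = [OH-] at equilibrium. Kb = x²/(0.0014 − x).
The 5% rule fails; solving x² + Kb·x − Kb·C₀ = 0 exactly:
x = (−Kb + √(Kb² + 4·Kb·C₀))/2 = 6.14 × 10^-4 M
pOH = 3.21, so pH = 14.00 − pOH = 10.79

pH = 10.79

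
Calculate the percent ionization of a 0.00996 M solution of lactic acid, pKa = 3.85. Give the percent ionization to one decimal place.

CH3CH(OH)COOH ⇌ CH3CH(OH)COO- + H+; let x = [H+] at equilibrium.
Ka = 10^(−3.85) = 1.41 × 10^-4
Solve x² + 0.000141x − 1.4e-06 = 0 → x = 1.12 × 10^-3 M
Fraction ionized = 1.12 × 10^-3 / 0.00996 = 0.1124 → 11.2%

11.2%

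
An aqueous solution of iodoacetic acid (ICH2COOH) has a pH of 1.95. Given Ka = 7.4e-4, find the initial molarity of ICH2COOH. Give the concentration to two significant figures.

C₀ = 1.8 × 10^-1 M

[H+] = 10^(-1.95) = 1.12 × 10^-2 M = x
Ka = x²/(C₀ − x) ⇒ C₀ = x + x²/Ka
C₀ = 1.12 × 10^-2 + (1.12 × 10^-2)²/(7.4 × 10^-4) = 1.81 × 10^-1 M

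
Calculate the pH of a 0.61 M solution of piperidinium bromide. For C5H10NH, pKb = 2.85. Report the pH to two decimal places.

pH = 5.68

C5H10NH2+ is the conjugate acid of the weak base C5H10NH.
Kb = 10^(−2.85) = 1.41 × 10^-3
Ka = Kw/Kb = 1.0×10^-14 / 1.41 × 10^-3 = 7.09 × 10^-12
Let x = [H+] at equilibrium. Ka = x²/(0.61 − x).
Assume x ≪ 0.61: x ≈ √(7.09 × 10^-12 × 0.61) = 2.08 × 10^-6 M
pH = −log(2.08 × 10^-6) = 5.68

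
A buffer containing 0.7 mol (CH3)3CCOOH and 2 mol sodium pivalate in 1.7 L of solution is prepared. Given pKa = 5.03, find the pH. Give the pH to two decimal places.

pH = 5.49

Henderson–Hasselbalch: pH = pKa + log([(CH3)3CCOO-]/[(CH3)3CCOOH]) = 5.03 + log(2/0.7)
pH = 5.03 + (+0.456) = 5.49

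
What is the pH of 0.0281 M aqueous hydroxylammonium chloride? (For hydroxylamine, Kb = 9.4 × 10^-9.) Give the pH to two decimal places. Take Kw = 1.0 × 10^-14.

pH = 3.76

NH3OH+ is the conjugate acid of the weak base NH2OH.
Ka = Kw/Kb = 1.0×10^-14 / 9.4 × 10^-9 = 1.06 × 10^-6
Ka = x²/(0.0281 − x) = 1.06 × 10^-6
Assume x ≪ 0.0281: x ≈ √(1.06 × 10^-6 × 0.0281) = 1.73 × 10^-4 M
pH = −log(1.73 × 10^-4) = 3.76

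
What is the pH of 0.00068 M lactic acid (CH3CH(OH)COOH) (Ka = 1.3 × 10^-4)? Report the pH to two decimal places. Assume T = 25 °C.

CH3CH(OH)COOH ⇌ CH3CH(OH)COO- + H+
From the ICE table, Ka = x²/(0.00068 − x) = 1.3 × 10^-4.
Here C₀/Ka ≈ 5.23, so the small-x approximation fails. Use the quadratic:
x = (−Ka + √(Ka² + 4·Ka·C₀))/2 = 2.39 × 10^-4 M
pH = −log(2.39 × 10^-4) = 3.62

pH = 3.62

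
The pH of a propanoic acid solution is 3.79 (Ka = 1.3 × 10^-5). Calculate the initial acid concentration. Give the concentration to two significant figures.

[H+] = 10^(-3.79) = 1.62 × 10^-4 M = x
Ka = x²/(C₀ − x) ⇒ C₀ = x + x²/Ka
C₀ = 1.62 × 10^-4 + (1.62 × 10^-4)²/(1.3 × 10^-5) = 2.18 × 10^-3 M

C₀ = 2.2 × 10^-3 M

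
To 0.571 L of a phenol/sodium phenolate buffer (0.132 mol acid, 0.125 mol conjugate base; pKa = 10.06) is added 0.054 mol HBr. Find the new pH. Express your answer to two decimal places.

pH = 9.64

Added H+ converts C6H5O- to C6H5OH: C6H5OH → 0.186 mol, C6H5O- → 0.071 mol.
pH = pKa + log([A⁻]/[HA]) = 10.06 + log(0.071/0.186) = 10.06 -0.418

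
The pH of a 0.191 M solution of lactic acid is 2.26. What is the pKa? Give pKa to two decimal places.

[H+] = 10^(-2.26) = 5.50 × 10^-3 M
At equilibrium [HA] = 0.191 − 5.50 × 10^-3 = 1.85 × 10^-1 M
Ka = [H+][A-]/[HA] = (5.50 × 10^-3)² / 1.85 × 10^-1 = 1.64 × 10^-4
pKa = -log(1.64 × 10^-4) = 3.79

pKa = 3.79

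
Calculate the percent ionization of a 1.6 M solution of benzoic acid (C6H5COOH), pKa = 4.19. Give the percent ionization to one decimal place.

0.6%

C6H5COOH ⇌ C6H5COO- + H+; let x = [H+] at equilibrium.
Ka = 10^(−4.19) = 6.46 × 10^-5
x ≈ √(Ka·C₀) = √(6.46 × 10^-5 × 1.6) = 1.02 × 10^-2 M
% ionization = x/C₀ × 100% = 1.02 × 10^-2/1.6 × 100% = 0.6%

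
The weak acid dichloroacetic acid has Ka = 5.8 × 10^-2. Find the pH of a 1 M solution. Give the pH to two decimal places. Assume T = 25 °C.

pH = 0.67

Cl2CHCOOH ⇌ Cl2CHCOO- + H+
From the ICE table, Ka = x²/(1 − x) = 5.8 × 10^-2.
Here C₀/Ka ≈ 17.2, so the small-x approximation fails. Use the quadratic:
x = [−0.058 + √(0.058² + 0.232)]/2 = 2.14 × 10^-1 M
pH = −log[H+] = −log(2.14 × 10^-1) = 0.67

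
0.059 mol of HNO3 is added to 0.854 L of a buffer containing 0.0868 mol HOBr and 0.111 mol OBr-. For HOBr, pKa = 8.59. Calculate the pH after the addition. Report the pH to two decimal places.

Added H+ converts OBr- to HOBr: HOBr → 0.146 mol, OBr- → 0.052 mol.
pH = pKa + log([A⁻]/[HA]) = 8.59 + log(0.052/0.146) = 8.59 -0.448

pH = 8.14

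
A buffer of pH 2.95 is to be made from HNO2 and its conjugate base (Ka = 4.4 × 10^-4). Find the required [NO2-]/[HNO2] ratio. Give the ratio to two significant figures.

ratio = 0.39

pKa = -log(4.4 × 10^-4) = 3.357
pH = pKa + log(r) ⇒ log(r) = 2.95 − 3.357 = -0.407
r = [NO2-]/[HNO2] = 10^(-0.407) = 0.392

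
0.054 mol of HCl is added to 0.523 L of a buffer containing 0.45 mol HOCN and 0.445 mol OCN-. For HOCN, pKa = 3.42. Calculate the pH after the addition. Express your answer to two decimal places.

Added H+ converts OCN- to HOCN: HOCN → 0.504 mol, OCN- → 0.391 mol.
Henderson–Hasselbalch with mole ratio 0.391/0.504: pH = 3.42 + (-0.110)

pH = 3.31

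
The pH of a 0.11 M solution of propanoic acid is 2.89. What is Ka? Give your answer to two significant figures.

Ka = 1.5 × 10^-5

[H+] = 10^(-2.89) = 1.29 × 10^-3 M
At equilibrium [HA] = 0.11 − 1.29 × 10^-3 = 1.09 × 10^-1 M
Ka = [H+][A-]/[HA] = (1.29 × 10^-3)² / 1.09 × 10^-1 = 1.5 × 10^-5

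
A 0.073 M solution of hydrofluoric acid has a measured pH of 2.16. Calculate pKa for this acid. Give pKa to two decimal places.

[H+] = 10^(-2.16) = 6.92 × 10^-3 M
At equilibrium [HA] = 0.073 − 6.92 × 10^-3 = 6.61 × 10^-2 M
Ka = [H+][A-]/[HA] = (6.92 × 10^-3)² / 6.61 × 10^-2 = 7.24 × 10^-4
pKa = -log(7.24 × 10^-4) = 3.14

pKa = 3.14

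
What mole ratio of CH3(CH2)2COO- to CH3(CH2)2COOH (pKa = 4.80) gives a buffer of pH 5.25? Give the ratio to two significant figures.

pH = pKa + log(r) ⇒ log(r) = 5.25 − 4.80 = +0.45
r = [CH3(CH2)2COO-]/[CH3(CH2)2COOH] = 10^(+0.45) = 2.82

ratio = 2.8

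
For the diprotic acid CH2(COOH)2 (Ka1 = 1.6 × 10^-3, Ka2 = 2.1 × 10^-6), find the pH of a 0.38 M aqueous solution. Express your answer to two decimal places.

Since Ka1 ≫ Ka2, the first ionization dominates [H+].
Ka1 = x²/(0.38 − x) = 1.6 × 10^-3
Solving the quadratic: x = (−Ka1 + √(Ka1² + 4·Ka1·C₀))/2 = 2.39 × 10^-2 M
pH = −log(2.39 × 10^-2) = 1.62

pH = 1.62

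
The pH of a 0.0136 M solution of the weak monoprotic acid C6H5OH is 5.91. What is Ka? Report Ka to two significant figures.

Ka = 1.1 × 10^-10

[H+] = 10^(-5.91) = 1.23 × 10^-6 M
At equilibrium [HA] = 0.0136 − 1.23 × 10^-6 = 1.36 × 10^-2 M
Ka = [H+][A-]/[HA] = (1.23 × 10^-6)² / 1.36 × 10^-2 = 1.1 × 10^-10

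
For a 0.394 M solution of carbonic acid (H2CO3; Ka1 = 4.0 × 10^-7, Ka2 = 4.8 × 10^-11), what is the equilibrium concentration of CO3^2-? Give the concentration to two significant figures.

4.8 × 10^-11 M

First ionization gives [H+] ≈ [HCO3-] = 3.97 × 10^-4 M.
Second step: Ka2 = [H+][CO3^2-]/[HCO3-] ≈ [CO3^2-] (since [H+] ≈ [HCO3-]).
So [CO3^2-] ≈ Ka2.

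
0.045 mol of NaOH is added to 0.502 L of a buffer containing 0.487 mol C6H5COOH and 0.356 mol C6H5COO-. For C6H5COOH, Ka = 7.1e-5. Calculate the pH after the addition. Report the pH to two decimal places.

pH = 4.11

OH- converts C6H5COOH to C6H5COO-: C6H5COOH → 0.442 mol, C6H5COO- → 0.401 mol.
pKa = −log(7.1 × 10^-5) = 4.149
pH = pKa + log([A⁻]/[HA]) = 4.149 + log(0.401/0.442) = 4.149 -0.042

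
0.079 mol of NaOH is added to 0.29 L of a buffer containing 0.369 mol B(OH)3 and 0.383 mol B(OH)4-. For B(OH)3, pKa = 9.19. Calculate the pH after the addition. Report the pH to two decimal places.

pH = 9.39

OH- converts B(OH)3 to B(OH)4-: B(OH)3 → 0.29 mol, B(OH)4- → 0.462 mol.
Henderson–Hasselbalch with mole ratio 0.462/0.29: pH = 9.19 + (+0.202)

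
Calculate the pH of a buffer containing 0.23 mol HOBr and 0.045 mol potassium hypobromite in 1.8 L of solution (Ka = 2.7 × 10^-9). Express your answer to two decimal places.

pKa = −log(2.7 × 10^-9) = 8.569
Using pH = pKa + log([base]/[acid]) with [base]/[acid] = 0.045/0.23:
pH = 8.569 + (-0.709) = 7.86

pH = 7.86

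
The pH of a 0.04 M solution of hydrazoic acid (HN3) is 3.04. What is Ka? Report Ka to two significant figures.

[H+] = 10^(-3.04) = 9.12 × 10^-4 M
At equilibrium [HA] = 0.04 − 9.12 × 10^-4 = 3.91 × 10^-2 M
Ka = [H+][A-]/[HA] = (9.12 × 10^-4)² / 3.91 × 10^-2 = 2.1 × 10^-5

Ka = 2.1 × 10^-5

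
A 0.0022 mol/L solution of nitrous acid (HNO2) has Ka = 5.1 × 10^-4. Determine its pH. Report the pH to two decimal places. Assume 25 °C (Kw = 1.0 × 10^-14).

HNO2 ⇌ NO2- + H+
From the ICE table, Ka = x²/(0.0022 − x) = 5.1 × 10^-4.
x is not negligible relative to C₀; solve x² + 0.00051·x − 1.12e-06 = 0.
x = [−0.00051 + √(0.00051² + 4.49e-06)]/2 = 8.35 × 10^-4 M
pH = −log[H+] = −log(8.35 × 10^-4) = 3.08

pH = 3.08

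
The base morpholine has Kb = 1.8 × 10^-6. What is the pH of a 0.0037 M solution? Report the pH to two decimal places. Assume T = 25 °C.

pH = 9.91

C4H8ONH + H2O ⇌ C4H8ONH2+ + OH-
Kb = x²/(0.0037 − x) = 1.8 × 10^-6
Assume x ≪ 0.0037: x ≈ √(1.8 × 10^-6 × 0.0037) = 8.16 × 10^-5 M
Check: 2.2% ionized — well under 5%, approximation valid.
pOH = −log(8.16 × 10^-5) = 4.09; pH = 14.00 − 4.09 = 9.91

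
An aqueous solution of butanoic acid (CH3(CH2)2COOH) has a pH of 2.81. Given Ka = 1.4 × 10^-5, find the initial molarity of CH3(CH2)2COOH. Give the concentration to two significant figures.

[H+] = 10^(-2.81) = 1.55 × 10^-3 M = x
Ka = x²/(C₀ − x) ⇒ C₀ = x + x²/Ka
C₀ = 1.55 × 10^-3 + (1.55 × 10^-3)²/(1.4 × 10^-5) = 1.73 × 10^-1 M

C₀ = 1.7 × 10^-1 M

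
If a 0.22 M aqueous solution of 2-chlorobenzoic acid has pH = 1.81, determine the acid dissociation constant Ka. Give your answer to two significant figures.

[H+] = 10^(-1.81) = 1.55 × 10^-2 M
At equilibrium [HA] = 0.22 − 1.55 × 10^-2 = 2.05 × 10^-1 M
Ka = [H+][A-]/[HA] = (1.55 × 10^-2)² / 2.05 × 10^-1 = 1.2 × 10^-3

Ka = 1.2 × 10^-3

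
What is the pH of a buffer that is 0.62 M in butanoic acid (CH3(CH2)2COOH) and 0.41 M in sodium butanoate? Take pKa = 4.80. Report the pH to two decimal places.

pH = 4.62

Henderson–Hasselbalch: pH = pKa + log([CH3(CH2)2COO-]/[CH3(CH2)2COOH]) = 4.80 + log(0.41/0.62)
pH = 4.80 + (-0.180) = 4.62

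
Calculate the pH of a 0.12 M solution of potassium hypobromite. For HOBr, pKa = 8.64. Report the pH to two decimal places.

pH = 10.86

OBr- is the conjugate base of the weak acid HOBr.
Ka = 10^(−8.64) = 2.29 × 10^-9
Kb = Kw/Ka = 1.0×10^-14 / 2.29 × 10^-9 = 4.37 × 10^-6
Let x = [OH-] at equilibrium. Kb = x²/(0.12 − x).
Assume x ≪ 0.12: x ≈ √(4.37 × 10^-6 × 0.12) = 7.24 × 10^-4 M
pOH = 3.14, so pH = 14.00 − pOH = 10.86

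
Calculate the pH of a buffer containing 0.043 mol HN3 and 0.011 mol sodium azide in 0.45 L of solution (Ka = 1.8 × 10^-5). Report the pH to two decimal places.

pH = 4.15

pKa = −log(1.8 × 10^-5) = 4.745
Using pH = pKa + log([base]/[acid]) with [base]/[acid] = 0.011/0.043:
pH = 4.745 + (-0.592) = 4.15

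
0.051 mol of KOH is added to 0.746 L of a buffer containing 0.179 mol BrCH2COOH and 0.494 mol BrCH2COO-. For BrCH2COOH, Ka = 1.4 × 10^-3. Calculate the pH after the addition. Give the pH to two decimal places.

OH- converts BrCH2COOH to BrCH2COO-: BrCH2COOH → 0.128 mol, BrCH2COO- → 0.545 mol.
pKa = −log(1.4 × 10^-3) = 2.854
Henderson–Hasselbalch with mole ratio 0.545/0.128: pH = 2.854 + (+0.629)

pH = 3.48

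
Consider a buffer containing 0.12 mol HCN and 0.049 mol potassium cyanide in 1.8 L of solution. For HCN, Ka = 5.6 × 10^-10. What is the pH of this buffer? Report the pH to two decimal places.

pH = 8.86

pKa = −log(5.6 × 10^-10) = 9.252
Henderson–Hasselbalch: pH = pKa + log([CN-]/[HCN]) = 9.252 + log(0.049/0.12)
pH = 9.252 + (-0.389) = 8.86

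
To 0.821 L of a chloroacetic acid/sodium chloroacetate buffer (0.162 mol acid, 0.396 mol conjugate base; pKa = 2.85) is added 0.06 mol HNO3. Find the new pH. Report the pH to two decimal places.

pH = 3.03

Added H+ converts ClCH2COO- to ClCH2COOH: ClCH2COOH → 0.222 mol, ClCH2COO- → 0.336 mol.
pH = pKa + log([A⁻]/[HA]) = 2.85 + log(0.336/0.222) = 2.85 +0.180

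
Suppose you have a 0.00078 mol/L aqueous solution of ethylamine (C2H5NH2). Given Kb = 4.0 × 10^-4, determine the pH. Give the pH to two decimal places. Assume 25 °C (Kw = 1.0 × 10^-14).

C2H5NH2 + H2O ⇌ C2H5NH3+ + OH-
From the ICE table, Kb = [OH-]²/(0.00078 − [OH-]) = 4.0 × 10^-4.
[OH-] is not negligible relative to C₀; solve [OH-]² + 0.0004·[OH-] − 3.12e-07 = 0.
[OH-] = [−0.0004 + √(0.0004² + 1.25e-06)]/2 = 3.93 × 10^-4 M
pOH = −log(3.93 × 10^-4) = 3.41; pH = 14.00 − 3.41 = 10.59

pH = 10.59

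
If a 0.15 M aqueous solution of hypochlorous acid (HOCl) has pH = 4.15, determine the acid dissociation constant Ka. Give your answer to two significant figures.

Ka = 3.3 × 10^-8

[H+] = 10^(-4.15) = 7.08 × 10^-5 M
At equilibrium [HA] = 0.15 − 7.08 × 10^-5 = 1.50 × 10^-1 M
Ka = [H+][A-]/[HA] = (7.08 × 10^-5)² / 1.50 × 10^-1 = 3.3 × 10^-8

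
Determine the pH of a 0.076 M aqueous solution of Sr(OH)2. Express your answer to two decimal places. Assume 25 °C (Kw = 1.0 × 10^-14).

Sr(OH)2 is a strong base (each formula unit releases 2 OH-); [OH-] = 0.152 M.
pOH = -log(0.152) = 0.82
pH = 14.00 - 0.82 = 13.18

pH = 13.18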